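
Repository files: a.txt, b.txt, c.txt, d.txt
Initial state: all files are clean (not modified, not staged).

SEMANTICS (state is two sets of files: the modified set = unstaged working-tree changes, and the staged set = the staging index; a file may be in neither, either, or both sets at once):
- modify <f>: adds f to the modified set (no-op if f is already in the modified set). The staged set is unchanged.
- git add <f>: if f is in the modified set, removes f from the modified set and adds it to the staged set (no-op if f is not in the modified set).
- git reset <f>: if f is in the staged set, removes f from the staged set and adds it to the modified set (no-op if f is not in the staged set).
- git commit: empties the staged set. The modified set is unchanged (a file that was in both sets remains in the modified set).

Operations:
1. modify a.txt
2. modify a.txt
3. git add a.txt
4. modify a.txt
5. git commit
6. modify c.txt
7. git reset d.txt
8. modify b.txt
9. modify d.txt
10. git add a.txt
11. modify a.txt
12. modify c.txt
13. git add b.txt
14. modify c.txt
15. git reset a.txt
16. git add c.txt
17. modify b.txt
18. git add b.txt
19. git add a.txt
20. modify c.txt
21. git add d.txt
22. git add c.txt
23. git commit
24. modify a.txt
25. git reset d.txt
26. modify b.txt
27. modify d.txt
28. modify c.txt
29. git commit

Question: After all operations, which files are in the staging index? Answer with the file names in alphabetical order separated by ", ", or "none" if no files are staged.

Answer: none

Derivation:
After op 1 (modify a.txt): modified={a.txt} staged={none}
After op 2 (modify a.txt): modified={a.txt} staged={none}
After op 3 (git add a.txt): modified={none} staged={a.txt}
After op 4 (modify a.txt): modified={a.txt} staged={a.txt}
After op 5 (git commit): modified={a.txt} staged={none}
After op 6 (modify c.txt): modified={a.txt, c.txt} staged={none}
After op 7 (git reset d.txt): modified={a.txt, c.txt} staged={none}
After op 8 (modify b.txt): modified={a.txt, b.txt, c.txt} staged={none}
After op 9 (modify d.txt): modified={a.txt, b.txt, c.txt, d.txt} staged={none}
After op 10 (git add a.txt): modified={b.txt, c.txt, d.txt} staged={a.txt}
After op 11 (modify a.txt): modified={a.txt, b.txt, c.txt, d.txt} staged={a.txt}
After op 12 (modify c.txt): modified={a.txt, b.txt, c.txt, d.txt} staged={a.txt}
After op 13 (git add b.txt): modified={a.txt, c.txt, d.txt} staged={a.txt, b.txt}
After op 14 (modify c.txt): modified={a.txt, c.txt, d.txt} staged={a.txt, b.txt}
After op 15 (git reset a.txt): modified={a.txt, c.txt, d.txt} staged={b.txt}
After op 16 (git add c.txt): modified={a.txt, d.txt} staged={b.txt, c.txt}
After op 17 (modify b.txt): modified={a.txt, b.txt, d.txt} staged={b.txt, c.txt}
After op 18 (git add b.txt): modified={a.txt, d.txt} staged={b.txt, c.txt}
After op 19 (git add a.txt): modified={d.txt} staged={a.txt, b.txt, c.txt}
After op 20 (modify c.txt): modified={c.txt, d.txt} staged={a.txt, b.txt, c.txt}
After op 21 (git add d.txt): modified={c.txt} staged={a.txt, b.txt, c.txt, d.txt}
After op 22 (git add c.txt): modified={none} staged={a.txt, b.txt, c.txt, d.txt}
After op 23 (git commit): modified={none} staged={none}
After op 24 (modify a.txt): modified={a.txt} staged={none}
After op 25 (git reset d.txt): modified={a.txt} staged={none}
After op 26 (modify b.txt): modified={a.txt, b.txt} staged={none}
After op 27 (modify d.txt): modified={a.txt, b.txt, d.txt} staged={none}
After op 28 (modify c.txt): modified={a.txt, b.txt, c.txt, d.txt} staged={none}
After op 29 (git commit): modified={a.txt, b.txt, c.txt, d.txt} staged={none}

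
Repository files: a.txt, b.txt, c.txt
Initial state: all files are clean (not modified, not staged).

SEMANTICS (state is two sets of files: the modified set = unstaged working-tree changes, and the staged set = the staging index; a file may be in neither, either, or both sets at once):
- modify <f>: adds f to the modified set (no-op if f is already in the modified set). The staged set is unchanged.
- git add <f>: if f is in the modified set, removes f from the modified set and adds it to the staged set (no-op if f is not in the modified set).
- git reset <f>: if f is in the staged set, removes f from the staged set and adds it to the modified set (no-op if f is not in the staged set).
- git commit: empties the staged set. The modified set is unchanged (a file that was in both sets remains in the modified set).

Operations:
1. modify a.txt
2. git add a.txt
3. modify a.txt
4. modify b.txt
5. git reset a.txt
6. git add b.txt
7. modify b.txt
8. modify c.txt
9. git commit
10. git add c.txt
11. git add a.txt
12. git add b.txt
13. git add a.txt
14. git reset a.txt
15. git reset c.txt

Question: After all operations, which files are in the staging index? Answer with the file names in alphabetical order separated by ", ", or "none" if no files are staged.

Answer: b.txt

Derivation:
After op 1 (modify a.txt): modified={a.txt} staged={none}
After op 2 (git add a.txt): modified={none} staged={a.txt}
After op 3 (modify a.txt): modified={a.txt} staged={a.txt}
After op 4 (modify b.txt): modified={a.txt, b.txt} staged={a.txt}
After op 5 (git reset a.txt): modified={a.txt, b.txt} staged={none}
After op 6 (git add b.txt): modified={a.txt} staged={b.txt}
After op 7 (modify b.txt): modified={a.txt, b.txt} staged={b.txt}
After op 8 (modify c.txt): modified={a.txt, b.txt, c.txt} staged={b.txt}
After op 9 (git commit): modified={a.txt, b.txt, c.txt} staged={none}
After op 10 (git add c.txt): modified={a.txt, b.txt} staged={c.txt}
After op 11 (git add a.txt): modified={b.txt} staged={a.txt, c.txt}
After op 12 (git add b.txt): modified={none} staged={a.txt, b.txt, c.txt}
After op 13 (git add a.txt): modified={none} staged={a.txt, b.txt, c.txt}
After op 14 (git reset a.txt): modified={a.txt} staged={b.txt, c.txt}
After op 15 (git reset c.txt): modified={a.txt, c.txt} staged={b.txt}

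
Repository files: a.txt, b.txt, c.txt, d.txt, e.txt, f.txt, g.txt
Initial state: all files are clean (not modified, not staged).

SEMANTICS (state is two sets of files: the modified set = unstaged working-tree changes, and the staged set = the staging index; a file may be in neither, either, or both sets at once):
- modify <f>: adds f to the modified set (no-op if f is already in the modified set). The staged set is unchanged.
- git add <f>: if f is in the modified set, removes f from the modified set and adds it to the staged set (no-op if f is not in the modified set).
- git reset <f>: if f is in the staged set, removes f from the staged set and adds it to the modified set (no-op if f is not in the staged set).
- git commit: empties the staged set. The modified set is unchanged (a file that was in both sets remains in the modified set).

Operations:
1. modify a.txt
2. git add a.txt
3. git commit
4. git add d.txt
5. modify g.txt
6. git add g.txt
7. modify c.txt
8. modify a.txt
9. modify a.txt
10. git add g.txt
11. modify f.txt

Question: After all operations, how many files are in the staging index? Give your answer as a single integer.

Answer: 1

Derivation:
After op 1 (modify a.txt): modified={a.txt} staged={none}
After op 2 (git add a.txt): modified={none} staged={a.txt}
After op 3 (git commit): modified={none} staged={none}
After op 4 (git add d.txt): modified={none} staged={none}
After op 5 (modify g.txt): modified={g.txt} staged={none}
After op 6 (git add g.txt): modified={none} staged={g.txt}
After op 7 (modify c.txt): modified={c.txt} staged={g.txt}
After op 8 (modify a.txt): modified={a.txt, c.txt} staged={g.txt}
After op 9 (modify a.txt): modified={a.txt, c.txt} staged={g.txt}
After op 10 (git add g.txt): modified={a.txt, c.txt} staged={g.txt}
After op 11 (modify f.txt): modified={a.txt, c.txt, f.txt} staged={g.txt}
Final staged set: {g.txt} -> count=1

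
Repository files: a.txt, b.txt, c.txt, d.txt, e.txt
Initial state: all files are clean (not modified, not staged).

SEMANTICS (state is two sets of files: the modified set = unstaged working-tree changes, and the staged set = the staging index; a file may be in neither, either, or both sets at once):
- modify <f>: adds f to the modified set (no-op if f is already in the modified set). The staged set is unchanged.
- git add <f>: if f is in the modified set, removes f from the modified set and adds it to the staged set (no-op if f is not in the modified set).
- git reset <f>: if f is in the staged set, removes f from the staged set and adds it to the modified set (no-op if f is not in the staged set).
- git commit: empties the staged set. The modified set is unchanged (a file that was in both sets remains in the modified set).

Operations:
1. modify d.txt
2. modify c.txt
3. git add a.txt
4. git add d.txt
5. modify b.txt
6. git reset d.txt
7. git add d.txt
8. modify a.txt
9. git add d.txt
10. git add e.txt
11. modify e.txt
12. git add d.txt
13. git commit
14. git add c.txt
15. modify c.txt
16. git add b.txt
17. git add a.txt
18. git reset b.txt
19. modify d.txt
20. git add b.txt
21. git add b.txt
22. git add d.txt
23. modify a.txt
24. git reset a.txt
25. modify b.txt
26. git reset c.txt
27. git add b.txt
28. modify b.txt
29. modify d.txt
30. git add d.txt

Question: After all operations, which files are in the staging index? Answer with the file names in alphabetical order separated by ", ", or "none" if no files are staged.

Answer: b.txt, d.txt

Derivation:
After op 1 (modify d.txt): modified={d.txt} staged={none}
After op 2 (modify c.txt): modified={c.txt, d.txt} staged={none}
After op 3 (git add a.txt): modified={c.txt, d.txt} staged={none}
After op 4 (git add d.txt): modified={c.txt} staged={d.txt}
After op 5 (modify b.txt): modified={b.txt, c.txt} staged={d.txt}
After op 6 (git reset d.txt): modified={b.txt, c.txt, d.txt} staged={none}
After op 7 (git add d.txt): modified={b.txt, c.txt} staged={d.txt}
After op 8 (modify a.txt): modified={a.txt, b.txt, c.txt} staged={d.txt}
After op 9 (git add d.txt): modified={a.txt, b.txt, c.txt} staged={d.txt}
After op 10 (git add e.txt): modified={a.txt, b.txt, c.txt} staged={d.txt}
After op 11 (modify e.txt): modified={a.txt, b.txt, c.txt, e.txt} staged={d.txt}
After op 12 (git add d.txt): modified={a.txt, b.txt, c.txt, e.txt} staged={d.txt}
After op 13 (git commit): modified={a.txt, b.txt, c.txt, e.txt} staged={none}
After op 14 (git add c.txt): modified={a.txt, b.txt, e.txt} staged={c.txt}
After op 15 (modify c.txt): modified={a.txt, b.txt, c.txt, e.txt} staged={c.txt}
After op 16 (git add b.txt): modified={a.txt, c.txt, e.txt} staged={b.txt, c.txt}
After op 17 (git add a.txt): modified={c.txt, e.txt} staged={a.txt, b.txt, c.txt}
After op 18 (git reset b.txt): modified={b.txt, c.txt, e.txt} staged={a.txt, c.txt}
After op 19 (modify d.txt): modified={b.txt, c.txt, d.txt, e.txt} staged={a.txt, c.txt}
After op 20 (git add b.txt): modified={c.txt, d.txt, e.txt} staged={a.txt, b.txt, c.txt}
After op 21 (git add b.txt): modified={c.txt, d.txt, e.txt} staged={a.txt, b.txt, c.txt}
After op 22 (git add d.txt): modified={c.txt, e.txt} staged={a.txt, b.txt, c.txt, d.txt}
After op 23 (modify a.txt): modified={a.txt, c.txt, e.txt} staged={a.txt, b.txt, c.txt, d.txt}
After op 24 (git reset a.txt): modified={a.txt, c.txt, e.txt} staged={b.txt, c.txt, d.txt}
After op 25 (modify b.txt): modified={a.txt, b.txt, c.txt, e.txt} staged={b.txt, c.txt, d.txt}
After op 26 (git reset c.txt): modified={a.txt, b.txt, c.txt, e.txt} staged={b.txt, d.txt}
After op 27 (git add b.txt): modified={a.txt, c.txt, e.txt} staged={b.txt, d.txt}
After op 28 (modify b.txt): modified={a.txt, b.txt, c.txt, e.txt} staged={b.txt, d.txt}
After op 29 (modify d.txt): modified={a.txt, b.txt, c.txt, d.txt, e.txt} staged={b.txt, d.txt}
After op 30 (git add d.txt): modified={a.txt, b.txt, c.txt, e.txt} staged={b.txt, d.txt}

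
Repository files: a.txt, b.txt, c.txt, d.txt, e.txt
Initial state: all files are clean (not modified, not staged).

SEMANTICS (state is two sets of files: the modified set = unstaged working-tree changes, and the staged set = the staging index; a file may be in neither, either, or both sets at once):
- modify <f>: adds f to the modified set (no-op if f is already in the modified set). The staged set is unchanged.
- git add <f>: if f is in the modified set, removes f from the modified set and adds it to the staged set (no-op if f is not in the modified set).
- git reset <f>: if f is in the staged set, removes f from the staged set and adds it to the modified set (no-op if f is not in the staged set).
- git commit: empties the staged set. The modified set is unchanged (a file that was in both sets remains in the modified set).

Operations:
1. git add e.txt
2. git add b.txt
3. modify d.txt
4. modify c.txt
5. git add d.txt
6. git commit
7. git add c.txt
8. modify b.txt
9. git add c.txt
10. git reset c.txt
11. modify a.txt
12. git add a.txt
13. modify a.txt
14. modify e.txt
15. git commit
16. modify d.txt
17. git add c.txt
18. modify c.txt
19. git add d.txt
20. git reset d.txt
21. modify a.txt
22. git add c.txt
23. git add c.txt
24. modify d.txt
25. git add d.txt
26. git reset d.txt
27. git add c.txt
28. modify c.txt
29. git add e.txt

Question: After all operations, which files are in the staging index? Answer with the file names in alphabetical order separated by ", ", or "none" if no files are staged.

After op 1 (git add e.txt): modified={none} staged={none}
After op 2 (git add b.txt): modified={none} staged={none}
After op 3 (modify d.txt): modified={d.txt} staged={none}
After op 4 (modify c.txt): modified={c.txt, d.txt} staged={none}
After op 5 (git add d.txt): modified={c.txt} staged={d.txt}
After op 6 (git commit): modified={c.txt} staged={none}
After op 7 (git add c.txt): modified={none} staged={c.txt}
After op 8 (modify b.txt): modified={b.txt} staged={c.txt}
After op 9 (git add c.txt): modified={b.txt} staged={c.txt}
After op 10 (git reset c.txt): modified={b.txt, c.txt} staged={none}
After op 11 (modify a.txt): modified={a.txt, b.txt, c.txt} staged={none}
After op 12 (git add a.txt): modified={b.txt, c.txt} staged={a.txt}
After op 13 (modify a.txt): modified={a.txt, b.txt, c.txt} staged={a.txt}
After op 14 (modify e.txt): modified={a.txt, b.txt, c.txt, e.txt} staged={a.txt}
After op 15 (git commit): modified={a.txt, b.txt, c.txt, e.txt} staged={none}
After op 16 (modify d.txt): modified={a.txt, b.txt, c.txt, d.txt, e.txt} staged={none}
After op 17 (git add c.txt): modified={a.txt, b.txt, d.txt, e.txt} staged={c.txt}
After op 18 (modify c.txt): modified={a.txt, b.txt, c.txt, d.txt, e.txt} staged={c.txt}
After op 19 (git add d.txt): modified={a.txt, b.txt, c.txt, e.txt} staged={c.txt, d.txt}
After op 20 (git reset d.txt): modified={a.txt, b.txt, c.txt, d.txt, e.txt} staged={c.txt}
After op 21 (modify a.txt): modified={a.txt, b.txt, c.txt, d.txt, e.txt} staged={c.txt}
After op 22 (git add c.txt): modified={a.txt, b.txt, d.txt, e.txt} staged={c.txt}
After op 23 (git add c.txt): modified={a.txt, b.txt, d.txt, e.txt} staged={c.txt}
After op 24 (modify d.txt): modified={a.txt, b.txt, d.txt, e.txt} staged={c.txt}
After op 25 (git add d.txt): modified={a.txt, b.txt, e.txt} staged={c.txt, d.txt}
After op 26 (git reset d.txt): modified={a.txt, b.txt, d.txt, e.txt} staged={c.txt}
After op 27 (git add c.txt): modified={a.txt, b.txt, d.txt, e.txt} staged={c.txt}
After op 28 (modify c.txt): modified={a.txt, b.txt, c.txt, d.txt, e.txt} staged={c.txt}
After op 29 (git add e.txt): modified={a.txt, b.txt, c.txt, d.txt} staged={c.txt, e.txt}

Answer: c.txt, e.txt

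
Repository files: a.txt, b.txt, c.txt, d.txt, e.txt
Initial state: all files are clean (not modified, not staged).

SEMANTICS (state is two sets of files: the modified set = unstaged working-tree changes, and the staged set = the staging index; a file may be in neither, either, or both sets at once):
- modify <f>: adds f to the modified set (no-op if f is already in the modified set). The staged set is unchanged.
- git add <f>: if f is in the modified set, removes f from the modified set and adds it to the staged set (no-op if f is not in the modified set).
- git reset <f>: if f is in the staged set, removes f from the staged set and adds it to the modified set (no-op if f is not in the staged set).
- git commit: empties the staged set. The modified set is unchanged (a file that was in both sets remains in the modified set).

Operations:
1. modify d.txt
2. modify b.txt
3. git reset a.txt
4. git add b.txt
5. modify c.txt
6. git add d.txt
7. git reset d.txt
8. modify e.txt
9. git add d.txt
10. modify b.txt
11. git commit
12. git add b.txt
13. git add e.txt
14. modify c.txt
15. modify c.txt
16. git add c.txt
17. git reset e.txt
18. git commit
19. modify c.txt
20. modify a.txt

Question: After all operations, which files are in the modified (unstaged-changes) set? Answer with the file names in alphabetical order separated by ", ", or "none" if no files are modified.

After op 1 (modify d.txt): modified={d.txt} staged={none}
After op 2 (modify b.txt): modified={b.txt, d.txt} staged={none}
After op 3 (git reset a.txt): modified={b.txt, d.txt} staged={none}
After op 4 (git add b.txt): modified={d.txt} staged={b.txt}
After op 5 (modify c.txt): modified={c.txt, d.txt} staged={b.txt}
After op 6 (git add d.txt): modified={c.txt} staged={b.txt, d.txt}
After op 7 (git reset d.txt): modified={c.txt, d.txt} staged={b.txt}
After op 8 (modify e.txt): modified={c.txt, d.txt, e.txt} staged={b.txt}
After op 9 (git add d.txt): modified={c.txt, e.txt} staged={b.txt, d.txt}
After op 10 (modify b.txt): modified={b.txt, c.txt, e.txt} staged={b.txt, d.txt}
After op 11 (git commit): modified={b.txt, c.txt, e.txt} staged={none}
After op 12 (git add b.txt): modified={c.txt, e.txt} staged={b.txt}
After op 13 (git add e.txt): modified={c.txt} staged={b.txt, e.txt}
After op 14 (modify c.txt): modified={c.txt} staged={b.txt, e.txt}
After op 15 (modify c.txt): modified={c.txt} staged={b.txt, e.txt}
After op 16 (git add c.txt): modified={none} staged={b.txt, c.txt, e.txt}
After op 17 (git reset e.txt): modified={e.txt} staged={b.txt, c.txt}
After op 18 (git commit): modified={e.txt} staged={none}
After op 19 (modify c.txt): modified={c.txt, e.txt} staged={none}
After op 20 (modify a.txt): modified={a.txt, c.txt, e.txt} staged={none}

Answer: a.txt, c.txt, e.txt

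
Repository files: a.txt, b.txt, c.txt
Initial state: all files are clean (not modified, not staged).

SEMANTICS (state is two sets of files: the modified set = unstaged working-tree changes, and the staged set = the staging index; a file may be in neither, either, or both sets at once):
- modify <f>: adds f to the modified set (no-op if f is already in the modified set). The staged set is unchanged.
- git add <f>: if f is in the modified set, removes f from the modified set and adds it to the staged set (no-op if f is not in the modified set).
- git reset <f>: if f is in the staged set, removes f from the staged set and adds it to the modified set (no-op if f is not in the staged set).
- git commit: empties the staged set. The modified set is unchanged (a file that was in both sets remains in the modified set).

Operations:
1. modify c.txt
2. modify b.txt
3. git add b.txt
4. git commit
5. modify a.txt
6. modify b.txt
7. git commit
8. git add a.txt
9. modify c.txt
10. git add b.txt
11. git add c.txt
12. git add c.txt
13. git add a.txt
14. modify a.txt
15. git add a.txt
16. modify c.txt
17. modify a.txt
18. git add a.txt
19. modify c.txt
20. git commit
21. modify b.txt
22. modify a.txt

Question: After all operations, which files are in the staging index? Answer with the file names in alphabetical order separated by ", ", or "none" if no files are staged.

After op 1 (modify c.txt): modified={c.txt} staged={none}
After op 2 (modify b.txt): modified={b.txt, c.txt} staged={none}
After op 3 (git add b.txt): modified={c.txt} staged={b.txt}
After op 4 (git commit): modified={c.txt} staged={none}
After op 5 (modify a.txt): modified={a.txt, c.txt} staged={none}
After op 6 (modify b.txt): modified={a.txt, b.txt, c.txt} staged={none}
After op 7 (git commit): modified={a.txt, b.txt, c.txt} staged={none}
After op 8 (git add a.txt): modified={b.txt, c.txt} staged={a.txt}
After op 9 (modify c.txt): modified={b.txt, c.txt} staged={a.txt}
After op 10 (git add b.txt): modified={c.txt} staged={a.txt, b.txt}
After op 11 (git add c.txt): modified={none} staged={a.txt, b.txt, c.txt}
After op 12 (git add c.txt): modified={none} staged={a.txt, b.txt, c.txt}
After op 13 (git add a.txt): modified={none} staged={a.txt, b.txt, c.txt}
After op 14 (modify a.txt): modified={a.txt} staged={a.txt, b.txt, c.txt}
After op 15 (git add a.txt): modified={none} staged={a.txt, b.txt, c.txt}
After op 16 (modify c.txt): modified={c.txt} staged={a.txt, b.txt, c.txt}
After op 17 (modify a.txt): modified={a.txt, c.txt} staged={a.txt, b.txt, c.txt}
After op 18 (git add a.txt): modified={c.txt} staged={a.txt, b.txt, c.txt}
After op 19 (modify c.txt): modified={c.txt} staged={a.txt, b.txt, c.txt}
After op 20 (git commit): modified={c.txt} staged={none}
After op 21 (modify b.txt): modified={b.txt, c.txt} staged={none}
After op 22 (modify a.txt): modified={a.txt, b.txt, c.txt} staged={none}

Answer: none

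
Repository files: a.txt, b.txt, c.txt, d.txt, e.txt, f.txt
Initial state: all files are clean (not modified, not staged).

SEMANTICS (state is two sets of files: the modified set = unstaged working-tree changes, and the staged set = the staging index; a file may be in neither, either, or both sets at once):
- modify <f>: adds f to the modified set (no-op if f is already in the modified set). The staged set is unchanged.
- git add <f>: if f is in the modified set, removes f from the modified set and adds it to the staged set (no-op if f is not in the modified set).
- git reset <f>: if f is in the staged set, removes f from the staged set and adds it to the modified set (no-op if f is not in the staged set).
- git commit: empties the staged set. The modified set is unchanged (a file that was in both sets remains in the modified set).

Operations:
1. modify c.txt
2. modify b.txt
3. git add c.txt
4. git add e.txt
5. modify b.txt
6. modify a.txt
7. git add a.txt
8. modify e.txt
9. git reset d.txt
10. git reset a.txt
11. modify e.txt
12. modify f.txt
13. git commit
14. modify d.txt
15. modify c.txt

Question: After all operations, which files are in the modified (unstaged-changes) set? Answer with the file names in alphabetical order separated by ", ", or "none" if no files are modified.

After op 1 (modify c.txt): modified={c.txt} staged={none}
After op 2 (modify b.txt): modified={b.txt, c.txt} staged={none}
After op 3 (git add c.txt): modified={b.txt} staged={c.txt}
After op 4 (git add e.txt): modified={b.txt} staged={c.txt}
After op 5 (modify b.txt): modified={b.txt} staged={c.txt}
After op 6 (modify a.txt): modified={a.txt, b.txt} staged={c.txt}
After op 7 (git add a.txt): modified={b.txt} staged={a.txt, c.txt}
After op 8 (modify e.txt): modified={b.txt, e.txt} staged={a.txt, c.txt}
After op 9 (git reset d.txt): modified={b.txt, e.txt} staged={a.txt, c.txt}
After op 10 (git reset a.txt): modified={a.txt, b.txt, e.txt} staged={c.txt}
After op 11 (modify e.txt): modified={a.txt, b.txt, e.txt} staged={c.txt}
After op 12 (modify f.txt): modified={a.txt, b.txt, e.txt, f.txt} staged={c.txt}
After op 13 (git commit): modified={a.txt, b.txt, e.txt, f.txt} staged={none}
After op 14 (modify d.txt): modified={a.txt, b.txt, d.txt, e.txt, f.txt} staged={none}
After op 15 (modify c.txt): modified={a.txt, b.txt, c.txt, d.txt, e.txt, f.txt} staged={none}

Answer: a.txt, b.txt, c.txt, d.txt, e.txt, f.txt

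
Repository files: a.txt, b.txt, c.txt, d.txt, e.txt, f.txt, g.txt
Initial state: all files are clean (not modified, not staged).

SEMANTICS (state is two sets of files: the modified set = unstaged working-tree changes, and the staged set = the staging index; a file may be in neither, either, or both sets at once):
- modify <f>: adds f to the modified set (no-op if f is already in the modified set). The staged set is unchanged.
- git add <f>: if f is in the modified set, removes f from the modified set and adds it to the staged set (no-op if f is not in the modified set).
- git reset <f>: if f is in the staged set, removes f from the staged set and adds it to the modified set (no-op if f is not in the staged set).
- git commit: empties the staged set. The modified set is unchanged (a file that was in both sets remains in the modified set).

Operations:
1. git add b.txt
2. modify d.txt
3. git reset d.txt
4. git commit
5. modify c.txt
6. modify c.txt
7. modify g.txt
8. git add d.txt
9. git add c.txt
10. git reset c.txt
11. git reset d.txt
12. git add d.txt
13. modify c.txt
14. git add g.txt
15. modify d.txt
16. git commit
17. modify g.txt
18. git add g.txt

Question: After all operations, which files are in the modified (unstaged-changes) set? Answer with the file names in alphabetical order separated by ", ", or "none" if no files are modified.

After op 1 (git add b.txt): modified={none} staged={none}
After op 2 (modify d.txt): modified={d.txt} staged={none}
After op 3 (git reset d.txt): modified={d.txt} staged={none}
After op 4 (git commit): modified={d.txt} staged={none}
After op 5 (modify c.txt): modified={c.txt, d.txt} staged={none}
After op 6 (modify c.txt): modified={c.txt, d.txt} staged={none}
After op 7 (modify g.txt): modified={c.txt, d.txt, g.txt} staged={none}
After op 8 (git add d.txt): modified={c.txt, g.txt} staged={d.txt}
After op 9 (git add c.txt): modified={g.txt} staged={c.txt, d.txt}
After op 10 (git reset c.txt): modified={c.txt, g.txt} staged={d.txt}
After op 11 (git reset d.txt): modified={c.txt, d.txt, g.txt} staged={none}
After op 12 (git add d.txt): modified={c.txt, g.txt} staged={d.txt}
After op 13 (modify c.txt): modified={c.txt, g.txt} staged={d.txt}
After op 14 (git add g.txt): modified={c.txt} staged={d.txt, g.txt}
After op 15 (modify d.txt): modified={c.txt, d.txt} staged={d.txt, g.txt}
After op 16 (git commit): modified={c.txt, d.txt} staged={none}
After op 17 (modify g.txt): modified={c.txt, d.txt, g.txt} staged={none}
After op 18 (git add g.txt): modified={c.txt, d.txt} staged={g.txt}

Answer: c.txt, d.txt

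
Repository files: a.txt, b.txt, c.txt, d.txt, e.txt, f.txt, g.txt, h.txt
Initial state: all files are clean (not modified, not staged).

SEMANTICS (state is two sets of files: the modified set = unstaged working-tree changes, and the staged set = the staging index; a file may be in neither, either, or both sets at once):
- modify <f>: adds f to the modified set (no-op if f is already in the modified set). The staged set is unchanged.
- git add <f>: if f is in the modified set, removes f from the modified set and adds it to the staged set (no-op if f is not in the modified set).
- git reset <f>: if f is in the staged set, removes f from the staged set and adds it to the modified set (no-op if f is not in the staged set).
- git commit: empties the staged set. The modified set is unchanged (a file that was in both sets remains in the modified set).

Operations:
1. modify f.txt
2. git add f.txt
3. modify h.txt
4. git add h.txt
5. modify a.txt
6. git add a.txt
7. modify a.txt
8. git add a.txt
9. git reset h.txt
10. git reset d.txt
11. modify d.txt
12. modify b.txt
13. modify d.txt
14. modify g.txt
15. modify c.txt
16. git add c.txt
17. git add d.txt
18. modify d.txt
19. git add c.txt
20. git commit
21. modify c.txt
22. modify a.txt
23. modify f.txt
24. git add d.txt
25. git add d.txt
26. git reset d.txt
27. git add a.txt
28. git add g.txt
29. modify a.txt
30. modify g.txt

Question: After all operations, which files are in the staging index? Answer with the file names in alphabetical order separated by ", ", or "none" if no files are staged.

Answer: a.txt, g.txt

Derivation:
After op 1 (modify f.txt): modified={f.txt} staged={none}
After op 2 (git add f.txt): modified={none} staged={f.txt}
After op 3 (modify h.txt): modified={h.txt} staged={f.txt}
After op 4 (git add h.txt): modified={none} staged={f.txt, h.txt}
After op 5 (modify a.txt): modified={a.txt} staged={f.txt, h.txt}
After op 6 (git add a.txt): modified={none} staged={a.txt, f.txt, h.txt}
After op 7 (modify a.txt): modified={a.txt} staged={a.txt, f.txt, h.txt}
After op 8 (git add a.txt): modified={none} staged={a.txt, f.txt, h.txt}
After op 9 (git reset h.txt): modified={h.txt} staged={a.txt, f.txt}
After op 10 (git reset d.txt): modified={h.txt} staged={a.txt, f.txt}
After op 11 (modify d.txt): modified={d.txt, h.txt} staged={a.txt, f.txt}
After op 12 (modify b.txt): modified={b.txt, d.txt, h.txt} staged={a.txt, f.txt}
After op 13 (modify d.txt): modified={b.txt, d.txt, h.txt} staged={a.txt, f.txt}
After op 14 (modify g.txt): modified={b.txt, d.txt, g.txt, h.txt} staged={a.txt, f.txt}
After op 15 (modify c.txt): modified={b.txt, c.txt, d.txt, g.txt, h.txt} staged={a.txt, f.txt}
After op 16 (git add c.txt): modified={b.txt, d.txt, g.txt, h.txt} staged={a.txt, c.txt, f.txt}
After op 17 (git add d.txt): modified={b.txt, g.txt, h.txt} staged={a.txt, c.txt, d.txt, f.txt}
After op 18 (modify d.txt): modified={b.txt, d.txt, g.txt, h.txt} staged={a.txt, c.txt, d.txt, f.txt}
After op 19 (git add c.txt): modified={b.txt, d.txt, g.txt, h.txt} staged={a.txt, c.txt, d.txt, f.txt}
After op 20 (git commit): modified={b.txt, d.txt, g.txt, h.txt} staged={none}
After op 21 (modify c.txt): modified={b.txt, c.txt, d.txt, g.txt, h.txt} staged={none}
After op 22 (modify a.txt): modified={a.txt, b.txt, c.txt, d.txt, g.txt, h.txt} staged={none}
After op 23 (modify f.txt): modified={a.txt, b.txt, c.txt, d.txt, f.txt, g.txt, h.txt} staged={none}
After op 24 (git add d.txt): modified={a.txt, b.txt, c.txt, f.txt, g.txt, h.txt} staged={d.txt}
After op 25 (git add d.txt): modified={a.txt, b.txt, c.txt, f.txt, g.txt, h.txt} staged={d.txt}
After op 26 (git reset d.txt): modified={a.txt, b.txt, c.txt, d.txt, f.txt, g.txt, h.txt} staged={none}
After op 27 (git add a.txt): modified={b.txt, c.txt, d.txt, f.txt, g.txt, h.txt} staged={a.txt}
After op 28 (git add g.txt): modified={b.txt, c.txt, d.txt, f.txt, h.txt} staged={a.txt, g.txt}
After op 29 (modify a.txt): modified={a.txt, b.txt, c.txt, d.txt, f.txt, h.txt} staged={a.txt, g.txt}
After op 30 (modify g.txt): modified={a.txt, b.txt, c.txt, d.txt, f.txt, g.txt, h.txt} staged={a.txt, g.txt}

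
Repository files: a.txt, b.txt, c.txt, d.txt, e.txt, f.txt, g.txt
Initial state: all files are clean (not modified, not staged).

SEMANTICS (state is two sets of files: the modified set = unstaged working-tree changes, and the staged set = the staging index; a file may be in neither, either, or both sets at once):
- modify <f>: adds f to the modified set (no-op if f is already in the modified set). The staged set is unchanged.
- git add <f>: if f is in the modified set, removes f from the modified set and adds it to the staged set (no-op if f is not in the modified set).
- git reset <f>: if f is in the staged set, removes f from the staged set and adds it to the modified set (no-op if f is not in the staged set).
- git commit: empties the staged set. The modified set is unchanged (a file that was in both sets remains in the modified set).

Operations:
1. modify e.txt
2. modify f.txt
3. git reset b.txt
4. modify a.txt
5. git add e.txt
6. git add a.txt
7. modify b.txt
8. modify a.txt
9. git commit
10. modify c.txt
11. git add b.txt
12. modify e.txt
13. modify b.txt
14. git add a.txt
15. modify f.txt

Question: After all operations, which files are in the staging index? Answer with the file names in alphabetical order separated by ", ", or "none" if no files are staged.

Answer: a.txt, b.txt

Derivation:
After op 1 (modify e.txt): modified={e.txt} staged={none}
After op 2 (modify f.txt): modified={e.txt, f.txt} staged={none}
After op 3 (git reset b.txt): modified={e.txt, f.txt} staged={none}
After op 4 (modify a.txt): modified={a.txt, e.txt, f.txt} staged={none}
After op 5 (git add e.txt): modified={a.txt, f.txt} staged={e.txt}
After op 6 (git add a.txt): modified={f.txt} staged={a.txt, e.txt}
After op 7 (modify b.txt): modified={b.txt, f.txt} staged={a.txt, e.txt}
After op 8 (modify a.txt): modified={a.txt, b.txt, f.txt} staged={a.txt, e.txt}
After op 9 (git commit): modified={a.txt, b.txt, f.txt} staged={none}
After op 10 (modify c.txt): modified={a.txt, b.txt, c.txt, f.txt} staged={none}
After op 11 (git add b.txt): modified={a.txt, c.txt, f.txt} staged={b.txt}
After op 12 (modify e.txt): modified={a.txt, c.txt, e.txt, f.txt} staged={b.txt}
After op 13 (modify b.txt): modified={a.txt, b.txt, c.txt, e.txt, f.txt} staged={b.txt}
After op 14 (git add a.txt): modified={b.txt, c.txt, e.txt, f.txt} staged={a.txt, b.txt}
After op 15 (modify f.txt): modified={b.txt, c.txt, e.txt, f.txt} staged={a.txt, b.txt}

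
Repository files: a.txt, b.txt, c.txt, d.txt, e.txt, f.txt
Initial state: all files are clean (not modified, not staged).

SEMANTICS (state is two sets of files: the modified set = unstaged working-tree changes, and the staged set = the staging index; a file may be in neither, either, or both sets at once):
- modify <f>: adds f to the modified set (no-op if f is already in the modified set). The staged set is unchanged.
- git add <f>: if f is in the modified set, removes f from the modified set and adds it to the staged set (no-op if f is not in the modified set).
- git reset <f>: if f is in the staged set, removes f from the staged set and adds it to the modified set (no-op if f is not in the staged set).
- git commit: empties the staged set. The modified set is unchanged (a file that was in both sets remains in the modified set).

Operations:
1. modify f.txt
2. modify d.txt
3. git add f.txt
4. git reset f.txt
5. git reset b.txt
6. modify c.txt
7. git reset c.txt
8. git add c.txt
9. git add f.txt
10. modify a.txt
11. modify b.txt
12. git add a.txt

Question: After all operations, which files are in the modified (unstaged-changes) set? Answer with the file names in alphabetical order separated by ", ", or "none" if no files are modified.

Answer: b.txt, d.txt

Derivation:
After op 1 (modify f.txt): modified={f.txt} staged={none}
After op 2 (modify d.txt): modified={d.txt, f.txt} staged={none}
After op 3 (git add f.txt): modified={d.txt} staged={f.txt}
After op 4 (git reset f.txt): modified={d.txt, f.txt} staged={none}
After op 5 (git reset b.txt): modified={d.txt, f.txt} staged={none}
After op 6 (modify c.txt): modified={c.txt, d.txt, f.txt} staged={none}
After op 7 (git reset c.txt): modified={c.txt, d.txt, f.txt} staged={none}
After op 8 (git add c.txt): modified={d.txt, f.txt} staged={c.txt}
After op 9 (git add f.txt): modified={d.txt} staged={c.txt, f.txt}
After op 10 (modify a.txt): modified={a.txt, d.txt} staged={c.txt, f.txt}
After op 11 (modify b.txt): modified={a.txt, b.txt, d.txt} staged={c.txt, f.txt}
After op 12 (git add a.txt): modified={b.txt, d.txt} staged={a.txt, c.txt, f.txt}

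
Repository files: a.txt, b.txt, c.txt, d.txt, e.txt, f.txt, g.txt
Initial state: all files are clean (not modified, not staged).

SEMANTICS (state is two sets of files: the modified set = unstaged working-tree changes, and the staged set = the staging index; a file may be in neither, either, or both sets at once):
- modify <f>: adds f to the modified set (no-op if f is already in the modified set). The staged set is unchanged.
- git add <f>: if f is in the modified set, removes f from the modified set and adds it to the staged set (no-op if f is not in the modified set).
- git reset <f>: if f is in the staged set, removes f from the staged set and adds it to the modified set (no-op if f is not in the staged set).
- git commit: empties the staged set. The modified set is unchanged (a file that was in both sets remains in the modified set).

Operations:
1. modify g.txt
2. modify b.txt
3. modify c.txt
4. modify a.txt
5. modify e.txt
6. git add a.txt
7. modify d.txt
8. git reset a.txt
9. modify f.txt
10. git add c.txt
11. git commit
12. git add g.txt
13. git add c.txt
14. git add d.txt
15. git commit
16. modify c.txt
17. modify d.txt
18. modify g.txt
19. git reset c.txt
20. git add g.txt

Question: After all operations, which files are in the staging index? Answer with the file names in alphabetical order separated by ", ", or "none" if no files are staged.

After op 1 (modify g.txt): modified={g.txt} staged={none}
After op 2 (modify b.txt): modified={b.txt, g.txt} staged={none}
After op 3 (modify c.txt): modified={b.txt, c.txt, g.txt} staged={none}
After op 4 (modify a.txt): modified={a.txt, b.txt, c.txt, g.txt} staged={none}
After op 5 (modify e.txt): modified={a.txt, b.txt, c.txt, e.txt, g.txt} staged={none}
After op 6 (git add a.txt): modified={b.txt, c.txt, e.txt, g.txt} staged={a.txt}
After op 7 (modify d.txt): modified={b.txt, c.txt, d.txt, e.txt, g.txt} staged={a.txt}
After op 8 (git reset a.txt): modified={a.txt, b.txt, c.txt, d.txt, e.txt, g.txt} staged={none}
After op 9 (modify f.txt): modified={a.txt, b.txt, c.txt, d.txt, e.txt, f.txt, g.txt} staged={none}
After op 10 (git add c.txt): modified={a.txt, b.txt, d.txt, e.txt, f.txt, g.txt} staged={c.txt}
After op 11 (git commit): modified={a.txt, b.txt, d.txt, e.txt, f.txt, g.txt} staged={none}
After op 12 (git add g.txt): modified={a.txt, b.txt, d.txt, e.txt, f.txt} staged={g.txt}
After op 13 (git add c.txt): modified={a.txt, b.txt, d.txt, e.txt, f.txt} staged={g.txt}
After op 14 (git add d.txt): modified={a.txt, b.txt, e.txt, f.txt} staged={d.txt, g.txt}
After op 15 (git commit): modified={a.txt, b.txt, e.txt, f.txt} staged={none}
After op 16 (modify c.txt): modified={a.txt, b.txt, c.txt, e.txt, f.txt} staged={none}
After op 17 (modify d.txt): modified={a.txt, b.txt, c.txt, d.txt, e.txt, f.txt} staged={none}
After op 18 (modify g.txt): modified={a.txt, b.txt, c.txt, d.txt, e.txt, f.txt, g.txt} staged={none}
After op 19 (git reset c.txt): modified={a.txt, b.txt, c.txt, d.txt, e.txt, f.txt, g.txt} staged={none}
After op 20 (git add g.txt): modified={a.txt, b.txt, c.txt, d.txt, e.txt, f.txt} staged={g.txt}

Answer: g.txt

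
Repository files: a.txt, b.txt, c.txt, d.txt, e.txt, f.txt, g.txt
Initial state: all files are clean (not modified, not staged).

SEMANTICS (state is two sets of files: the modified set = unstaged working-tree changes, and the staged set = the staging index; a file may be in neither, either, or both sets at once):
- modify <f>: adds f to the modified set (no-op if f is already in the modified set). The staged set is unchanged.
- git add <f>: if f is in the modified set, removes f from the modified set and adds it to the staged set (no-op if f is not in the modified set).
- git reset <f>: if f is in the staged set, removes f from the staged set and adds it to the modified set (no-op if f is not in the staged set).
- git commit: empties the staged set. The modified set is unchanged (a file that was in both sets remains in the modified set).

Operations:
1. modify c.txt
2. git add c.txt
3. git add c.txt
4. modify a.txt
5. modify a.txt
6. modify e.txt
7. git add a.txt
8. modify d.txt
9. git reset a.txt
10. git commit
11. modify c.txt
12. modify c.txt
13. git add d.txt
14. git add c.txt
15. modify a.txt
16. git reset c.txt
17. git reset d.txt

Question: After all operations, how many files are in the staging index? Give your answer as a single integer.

After op 1 (modify c.txt): modified={c.txt} staged={none}
After op 2 (git add c.txt): modified={none} staged={c.txt}
After op 3 (git add c.txt): modified={none} staged={c.txt}
After op 4 (modify a.txt): modified={a.txt} staged={c.txt}
After op 5 (modify a.txt): modified={a.txt} staged={c.txt}
After op 6 (modify e.txt): modified={a.txt, e.txt} staged={c.txt}
After op 7 (git add a.txt): modified={e.txt} staged={a.txt, c.txt}
After op 8 (modify d.txt): modified={d.txt, e.txt} staged={a.txt, c.txt}
After op 9 (git reset a.txt): modified={a.txt, d.txt, e.txt} staged={c.txt}
After op 10 (git commit): modified={a.txt, d.txt, e.txt} staged={none}
After op 11 (modify c.txt): modified={a.txt, c.txt, d.txt, e.txt} staged={none}
After op 12 (modify c.txt): modified={a.txt, c.txt, d.txt, e.txt} staged={none}
After op 13 (git add d.txt): modified={a.txt, c.txt, e.txt} staged={d.txt}
After op 14 (git add c.txt): modified={a.txt, e.txt} staged={c.txt, d.txt}
After op 15 (modify a.txt): modified={a.txt, e.txt} staged={c.txt, d.txt}
After op 16 (git reset c.txt): modified={a.txt, c.txt, e.txt} staged={d.txt}
After op 17 (git reset d.txt): modified={a.txt, c.txt, d.txt, e.txt} staged={none}
Final staged set: {none} -> count=0

Answer: 0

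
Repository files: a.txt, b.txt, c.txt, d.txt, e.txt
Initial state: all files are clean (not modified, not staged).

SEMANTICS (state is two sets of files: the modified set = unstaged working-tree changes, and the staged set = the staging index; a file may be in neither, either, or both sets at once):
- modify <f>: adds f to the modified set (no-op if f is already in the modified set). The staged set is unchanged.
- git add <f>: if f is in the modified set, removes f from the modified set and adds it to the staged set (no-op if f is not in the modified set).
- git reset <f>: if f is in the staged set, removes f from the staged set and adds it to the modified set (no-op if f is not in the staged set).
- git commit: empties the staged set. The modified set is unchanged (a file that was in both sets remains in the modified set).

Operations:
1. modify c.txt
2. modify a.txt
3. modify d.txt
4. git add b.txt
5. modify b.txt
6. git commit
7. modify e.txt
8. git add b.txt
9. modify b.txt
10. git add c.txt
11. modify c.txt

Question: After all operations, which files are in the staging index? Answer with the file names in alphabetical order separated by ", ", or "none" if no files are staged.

After op 1 (modify c.txt): modified={c.txt} staged={none}
After op 2 (modify a.txt): modified={a.txt, c.txt} staged={none}
After op 3 (modify d.txt): modified={a.txt, c.txt, d.txt} staged={none}
After op 4 (git add b.txt): modified={a.txt, c.txt, d.txt} staged={none}
After op 5 (modify b.txt): modified={a.txt, b.txt, c.txt, d.txt} staged={none}
After op 6 (git commit): modified={a.txt, b.txt, c.txt, d.txt} staged={none}
After op 7 (modify e.txt): modified={a.txt, b.txt, c.txt, d.txt, e.txt} staged={none}
After op 8 (git add b.txt): modified={a.txt, c.txt, d.txt, e.txt} staged={b.txt}
After op 9 (modify b.txt): modified={a.txt, b.txt, c.txt, d.txt, e.txt} staged={b.txt}
After op 10 (git add c.txt): modified={a.txt, b.txt, d.txt, e.txt} staged={b.txt, c.txt}
After op 11 (modify c.txt): modified={a.txt, b.txt, c.txt, d.txt, e.txt} staged={b.txt, c.txt}

Answer: b.txt, c.txt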